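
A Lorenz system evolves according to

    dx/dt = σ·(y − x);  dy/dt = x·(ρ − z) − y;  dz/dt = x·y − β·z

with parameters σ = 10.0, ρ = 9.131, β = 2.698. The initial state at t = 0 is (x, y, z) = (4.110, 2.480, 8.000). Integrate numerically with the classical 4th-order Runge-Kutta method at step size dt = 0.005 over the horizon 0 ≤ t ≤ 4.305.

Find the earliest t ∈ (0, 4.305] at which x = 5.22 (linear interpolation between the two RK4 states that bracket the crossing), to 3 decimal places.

t=0.000: state=(4.110, 2.480, 8.000)
step 1 (dt=0.005): k1=(-16.300, 2.168, -11.391), k2=(-15.838, 2.233, -11.393), k3=(-15.848, 2.234, -11.390), k4=(-15.396, 2.297, -11.389); state += dt/6·(k1+2k2+2k3+k4)
t=0.005: state=(4.031, 2.491, 7.943)
t=0.010: state=(3.956, 2.503, 7.886)
t=0.015: state=(3.885, 2.515, 7.829)
continuing one RK4 step at a time; state shown every 40 steps (Δt=0.2):
t=0.200: state=(3.128, 3.323, 6.118)
t=0.400: state=(4.137, 4.863, 5.873)
t=0.540: state=(5.194, 5.899, 7.026)
next step: t=0.545: state=(5.229, 5.924, 7.085) — x has crossed 5.22
linear interpolation between t=0.540 (5.19403) and t=0.545 (5.22902) → t≈0.544

t = 0.544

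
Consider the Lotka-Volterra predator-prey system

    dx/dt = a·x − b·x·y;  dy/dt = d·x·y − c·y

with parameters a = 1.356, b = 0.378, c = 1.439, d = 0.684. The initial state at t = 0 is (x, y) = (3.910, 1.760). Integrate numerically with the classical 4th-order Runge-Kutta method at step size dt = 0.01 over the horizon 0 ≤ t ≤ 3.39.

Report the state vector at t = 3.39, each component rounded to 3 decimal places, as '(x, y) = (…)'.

t=0.000: state=(3.910, 1.760)
step 1 (dt=0.01): k1=(2.701, 2.174), k2=(2.694, 2.204), k3=(2.694, 2.204), k4=(2.687, 2.234); state += dt/6·(k1+2k2+2k3+k4)
t=0.010: state=(3.937, 1.782)
t=0.020: state=(3.964, 1.805)
t=0.030: state=(3.990, 1.828)
continuing one RK4 step at a time; state shown every 20 steps (Δt=0.2):
t=0.200: state=(4.401, 2.334)
t=0.400: state=(4.683, 3.269)
t=0.600: state=(4.567, 4.640)
t=0.800: state=(3.966, 6.270)
t=1.000: state=(3.066, 7.617)
t=1.200: state=(2.201, 8.174)
t=1.400: state=(1.565, 7.907)
t=1.600: state=(1.160, 7.129)
t=1.800: state=(0.921, 6.154)
t=2.000: state=(0.787, 5.182)
t=2.200: state=(0.722, 4.306)
t=2.400: state=(0.704, 3.558)
t=2.600: state=(0.722, 2.940)
t=2.800: state=(0.774, 2.442)
t=3.000: state=(0.857, 2.046)
t=3.200: state=(0.974, 1.739)
t=3.390: state=(1.122, 1.515)

(x, y) = (1.122, 1.515)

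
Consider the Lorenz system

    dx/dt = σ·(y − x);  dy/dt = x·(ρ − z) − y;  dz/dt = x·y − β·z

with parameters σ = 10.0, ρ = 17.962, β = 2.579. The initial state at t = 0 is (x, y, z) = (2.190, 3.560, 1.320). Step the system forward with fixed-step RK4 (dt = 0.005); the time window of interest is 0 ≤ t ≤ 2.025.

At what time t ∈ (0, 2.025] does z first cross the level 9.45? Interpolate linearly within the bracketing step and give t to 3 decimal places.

t=0.000: state=(2.190, 3.560, 1.320)
step 1 (dt=0.005): k1=(13.700, 32.886, 4.392), k2=(14.180, 33.349, 4.669), k3=(14.179, 33.367, 4.674), k4=(14.659, 33.846, 4.961); state += dt/6·(k1+2k2+2k3+k4)
t=0.005: state=(2.261, 3.727, 1.343)
t=0.010: state=(2.337, 3.899, 1.370)
t=0.015: state=(2.417, 4.076, 1.399)
continuing one RK4 step at a time; state shown every 20 steps (Δt=0.1):
t=0.100: state=(4.592, 8.151, 2.743)
t=0.195: state=(9.143, 14.932, 8.999)
next step: t=0.200: state=(9.433, 15.259, 9.581) — z has crossed 9.45
linear interpolation between t=0.195 (8.99945) and t=0.200 (9.58079) → t≈0.199

t = 0.199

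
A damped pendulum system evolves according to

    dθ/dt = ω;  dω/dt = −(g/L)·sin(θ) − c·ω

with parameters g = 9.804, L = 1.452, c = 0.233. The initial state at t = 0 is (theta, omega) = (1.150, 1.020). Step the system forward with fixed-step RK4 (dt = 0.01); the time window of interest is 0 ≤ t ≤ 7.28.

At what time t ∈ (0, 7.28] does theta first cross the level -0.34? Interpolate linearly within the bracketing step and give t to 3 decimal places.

t = 0.973

t=0.000: state=(1.150, 1.020)
step 1 (dt=0.01): k1=(1.020, -6.401), k2=(0.988, -6.407), k3=(0.988, -6.407), k4=(0.956, -6.413); state += dt/6·(k1+2k2+2k3+k4)
t=0.010: state=(1.160, 0.956)
t=0.020: state=(1.169, 0.892)
t=0.030: state=(1.178, 0.827)
continuing one RK4 step at a time; state shown every 25 steps (Δt=0.25):
t=0.250: state=(1.205, -0.572)
t=0.500: state=(0.879, -1.972)
t=0.750: state=(0.270, -2.756)
t=0.970: state=(-0.332, -2.565)
next step: t=0.980: state=(-0.357, -2.536) — theta has crossed -0.34
linear interpolation between t=0.970 (-0.33162) and t=0.980 (-0.35713) → t≈0.973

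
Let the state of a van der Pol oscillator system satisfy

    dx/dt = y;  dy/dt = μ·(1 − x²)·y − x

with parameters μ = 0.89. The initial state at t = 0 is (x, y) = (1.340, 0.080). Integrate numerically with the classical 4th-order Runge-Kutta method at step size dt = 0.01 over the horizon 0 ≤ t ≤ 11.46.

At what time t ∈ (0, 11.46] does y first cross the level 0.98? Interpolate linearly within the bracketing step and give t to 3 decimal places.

t=0.000: state=(1.340, 0.080)
step 1 (dt=0.01): k1=(0.080, -1.397), k2=(0.073, -1.392), k3=(0.073, -1.392), k4=(0.066, -1.388); state += dt/6·(k1+2k2+2k3+k4)
t=0.010: state=(1.341, 0.066)
t=0.020: state=(1.341, 0.052)
t=0.030: state=(1.342, 0.039)
continuing one RK4 step at a time; state shown every 50 steps (Δt=0.5):
t=0.500: state=(1.225, -0.507)
t=1.000: state=(0.848, -1.007)
t=1.500: state=(0.186, -1.690)
t=2.000: state=(-0.842, -2.275)
t=2.500: state=(-1.740, -1.015)
t=3.000: state=(-1.889, 0.222)
t=3.500: state=(-1.652, 0.665)
t=3.980: state=(-1.261, 0.975)
next step: t=3.990: state=(-1.251, 0.983) — y has crossed 0.98
linear interpolation between t=3.980 (0.97531) and t=3.990 (0.98284) → t≈3.986

t = 3.986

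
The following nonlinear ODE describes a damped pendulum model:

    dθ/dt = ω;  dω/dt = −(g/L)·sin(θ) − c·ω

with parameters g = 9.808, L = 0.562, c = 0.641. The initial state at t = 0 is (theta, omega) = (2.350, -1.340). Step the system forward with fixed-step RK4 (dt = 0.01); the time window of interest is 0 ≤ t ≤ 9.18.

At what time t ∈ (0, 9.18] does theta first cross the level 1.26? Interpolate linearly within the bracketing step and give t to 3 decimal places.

t=0.000: state=(2.350, -1.340)
step 1 (dt=0.01): k1=(-1.340, -11.558), k2=(-1.398, -11.603), k3=(-1.398, -11.606), k4=(-1.456, -11.653); state += dt/6·(k1+2k2+2k3+k4)
t=0.010: state=(2.336, -1.456)
t=0.020: state=(2.321, -1.573)
t=0.030: state=(2.305, -1.691)
t=0.310: state=(1.315, -5.491)
next step: t=0.320: state=(1.259, -5.623) — theta has crossed 1.26
linear interpolation between t=0.310 (1.31460) and t=0.320 (1.25903) → t≈0.320

t = 0.320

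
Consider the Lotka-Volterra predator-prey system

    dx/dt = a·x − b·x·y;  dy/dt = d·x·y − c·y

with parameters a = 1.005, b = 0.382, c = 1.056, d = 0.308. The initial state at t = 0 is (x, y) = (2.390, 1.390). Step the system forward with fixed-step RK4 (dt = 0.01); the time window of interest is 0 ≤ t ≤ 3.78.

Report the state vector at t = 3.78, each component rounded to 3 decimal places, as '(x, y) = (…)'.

t=0.000: state=(2.390, 1.390)
step 1 (dt=0.01): k1=(1.133, -0.445), k2=(1.138, -0.442), k3=(1.138, -0.441), k4=(1.142, -0.438); state += dt/6·(k1+2k2+2k3+k4)
t=0.010: state=(2.401, 1.386)
t=0.020: state=(2.413, 1.381)
t=0.030: state=(2.424, 1.377)
continuing one RK4 step at a time; state shown every 20 steps (Δt=0.2):
t=0.200: state=(2.636, 1.314)
t=0.400: state=(2.921, 1.262)
t=0.600: state=(3.247, 1.235)
t=0.800: state=(3.613, 1.235)
t=1.000: state=(4.016, 1.264)
t=1.200: state=(4.448, 1.328)
t=1.400: state=(4.895, 1.434)
t=1.600: state=(5.334, 1.591)
t=1.800: state=(5.729, 1.812)
t=2.000: state=(6.033, 2.109)
t=2.200: state=(6.192, 2.490)
t=2.400: state=(6.152, 2.952)
t=2.600: state=(5.887, 3.466)
t=2.800: state=(5.415, 3.979)
t=3.000: state=(4.801, 4.415)
t=3.200: state=(4.138, 4.707)
t=3.400: state=(3.512, 4.822)
t=3.600: state=(2.974, 4.764)
t=3.780: state=(2.582, 4.594)

(x, y) = (2.582, 4.594)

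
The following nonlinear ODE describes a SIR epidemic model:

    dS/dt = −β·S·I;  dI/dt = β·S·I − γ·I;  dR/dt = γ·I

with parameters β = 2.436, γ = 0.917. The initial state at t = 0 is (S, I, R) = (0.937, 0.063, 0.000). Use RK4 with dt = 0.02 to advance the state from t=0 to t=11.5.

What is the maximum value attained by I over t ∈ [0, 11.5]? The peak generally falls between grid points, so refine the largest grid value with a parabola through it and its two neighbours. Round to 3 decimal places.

t=0.000: state=(0.937, 0.063, 0.000)
step 1 (dt=0.02): k1=(-0.144, 0.086, 0.058), k2=(-0.146, 0.087, 0.059), k3=(-0.146, 0.087, 0.059), k4=(-0.147, 0.088, 0.059); state += dt/6·(k1+2k2+2k3+k4)
t=0.020: state=(0.934, 0.065, 0.001)
t=0.040: state=(0.931, 0.067, 0.002)
t=0.060: state=(0.928, 0.068, 0.004)
continuing one RK4 step at a time; state shown every 25 steps (Δt=0.5):
t=0.500: state=(0.841, 0.118, 0.041)
t=1.000: state=(0.697, 0.192, 0.111)
t=1.500: state=(0.529, 0.256, 0.215)
t=2.000: state=(0.380, 0.280, 0.340)
t=2.500: state=(0.272, 0.262, 0.465)
t=3.000: state=(0.203, 0.221, 0.577)
t=3.500: state=(0.159, 0.174, 0.667)
t=4.000: state=(0.132, 0.131, 0.737)
t=4.500: state=(0.115, 0.096, 0.788)
t=5.000: state=(0.104, 0.070, 0.826)
t=5.500: state=(0.097, 0.050, 0.853)
t=6.000: state=(0.092, 0.035, 0.872)
t=6.500: state=(0.089, 0.025, 0.886)
t=7.000: state=(0.087, 0.018, 0.896)
t=7.500: state=(0.085, 0.012, 0.902)
t=8.000: state=(0.084, 0.009, 0.907)
t=8.500: state=(0.083, 0.006, 0.911)
t=9.000: state=(0.083, 0.004, 0.913)
t=9.500: state=(0.083, 0.003, 0.915)
t=10.000: state=(0.082, 0.002, 0.916)
t=10.500: state=(0.082, 0.001, 0.916)
t=11.000: state=(0.082, 0.001, 0.917)
t=11.500: state=(0.082, 0.001, 0.917)
largest grid value and its neighbours: I(2.000)=0.28026, I(2.020)=0.28028, I(2.040)=0.28022
parabola through these three points peaks at t≈2.015 with I≈0.28028

max I = 0.280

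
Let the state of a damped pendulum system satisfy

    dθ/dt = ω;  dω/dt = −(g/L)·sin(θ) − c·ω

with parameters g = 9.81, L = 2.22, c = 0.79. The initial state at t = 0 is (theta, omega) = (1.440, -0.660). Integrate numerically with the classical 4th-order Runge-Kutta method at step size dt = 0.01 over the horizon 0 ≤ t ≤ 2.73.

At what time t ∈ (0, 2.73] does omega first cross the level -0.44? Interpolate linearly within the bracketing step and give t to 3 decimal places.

t=0.000: state=(1.440, -0.660)
step 1 (dt=0.01): k1=(-0.660, -3.860), k2=(-0.679, -3.843), k3=(-0.679, -3.843), k4=(-0.698, -3.825); state += dt/6·(k1+2k2+2k3+k4)
t=0.010: state=(1.433, -0.698)
t=0.020: state=(1.426, -0.737)
t=0.030: state=(1.418, -0.774)
continuing one RK4 step at a time; state shown every 10 steps (Δt=0.1):
t=0.100: state=(1.355, -1.028)
t=0.200: state=(1.236, -1.359)
t=0.300: state=(1.085, -1.645)
t=0.400: state=(0.908, -1.877)
t=0.500: state=(0.712, -2.042)
t=0.600: state=(0.503, -2.128)
t=0.700: state=(0.289, -2.130)
t=0.800: state=(0.080, -2.045)
t=0.900: state=(-0.117, -1.880)
t=1.000: state=(-0.294, -1.649)
t=1.100: state=(-0.446, -1.369)
t=1.200: state=(-0.567, -1.058)
t=1.300: state=(-0.657, -0.733)
t=1.380: state=(-0.705, -0.472)
next step: t=1.390: state=(-0.709, -0.439) — omega has crossed -0.44
linear interpolation between t=1.380 (-0.47164) and t=1.390 (-0.43933) → t≈1.390

t = 1.390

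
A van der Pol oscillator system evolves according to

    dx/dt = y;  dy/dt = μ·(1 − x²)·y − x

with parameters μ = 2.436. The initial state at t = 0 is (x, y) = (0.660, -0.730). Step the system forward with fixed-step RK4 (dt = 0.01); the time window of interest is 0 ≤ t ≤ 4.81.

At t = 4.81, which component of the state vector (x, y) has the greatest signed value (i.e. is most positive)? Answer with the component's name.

largest component: y

t=0.000: state=(0.660, -0.730)
step 1 (dt=0.01): k1=(-0.730, -1.664), k2=(-0.738, -1.680), k3=(-0.738, -1.680), k4=(-0.747, -1.697); state += dt/6·(k1+2k2+2k3+k4)
t=0.010: state=(0.653, -0.747)
t=0.020: state=(0.645, -0.764)
t=0.030: state=(0.637, -0.781)
continuing one RK4 step at a time; state shown every 20 steps (Δt=0.2):
t=0.200: state=(0.475, -1.148)
t=0.400: state=(0.182, -1.849)
t=0.600: state=(-0.294, -2.975)
t=0.800: state=(-0.993, -3.778)
t=1.000: state=(-1.638, -2.308)
t=1.200: state=(-1.904, -0.558)
t=1.400: state=(-1.940, 0.066)
t=1.600: state=(-1.907, 0.232)
t=1.800: state=(-1.855, 0.284)
t=2.000: state=(-1.795, 0.311)
t=2.200: state=(-1.731, 0.333)
t=2.400: state=(-1.662, 0.357)
t=2.600: state=(-1.587, 0.386)
t=2.800: state=(-1.507, 0.422)
t=3.000: state=(-1.418, 0.468)
t=3.200: state=(-1.319, 0.530)
t=3.400: state=(-1.204, 0.618)
t=3.600: state=(-1.069, 0.749)
t=3.800: state=(-0.900, 0.958)
t=4.000: state=(-0.675, 1.322)
t=4.200: state=(-0.350, 2.004)
t=4.400: state=(0.164, 3.241)
t=4.600: state=(0.947, 4.355)
t=4.800: state=(1.696, 2.636)
t=4.810: state=(1.722, 2.499)
compare at T: x=1.722, y=2.499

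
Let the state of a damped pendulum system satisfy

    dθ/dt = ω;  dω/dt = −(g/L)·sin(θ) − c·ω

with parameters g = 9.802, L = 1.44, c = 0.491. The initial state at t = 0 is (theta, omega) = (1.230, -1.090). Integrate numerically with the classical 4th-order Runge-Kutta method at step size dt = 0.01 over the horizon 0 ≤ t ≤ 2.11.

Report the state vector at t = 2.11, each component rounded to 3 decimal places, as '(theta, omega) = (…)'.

(theta, omega) = (0.482, 1.283)

t=0.000: state=(1.230, -1.090)
step 1 (dt=0.01): k1=(-1.090, -5.880), k2=(-1.119, -5.853), k3=(-1.119, -5.853), k4=(-1.149, -5.826); state += dt/6·(k1+2k2+2k3+k4)
t=0.010: state=(1.219, -1.149)
t=0.020: state=(1.207, -1.207)
t=0.030: state=(1.195, -1.264)
continuing one RK4 step at a time; state shown every 10 steps (Δt=0.1):
t=0.100: state=(1.093, -1.648)
t=0.200: state=(0.903, -2.127)
t=0.300: state=(0.671, -2.496)
t=0.400: state=(0.409, -2.717)
t=0.500: state=(0.133, -2.764)
t=0.600: state=(-0.138, -2.628)
t=0.700: state=(-0.387, -2.328)
t=0.800: state=(-0.599, -1.900)
t=0.900: state=(-0.764, -1.389)
t=1.000: state=(-0.875, -0.834)
t=1.100: state=(-0.931, -0.271)
t=1.200: state=(-0.930, 0.277)
t=1.300: state=(-0.877, 0.787)
t=1.400: state=(-0.775, 1.238)
t=1.500: state=(-0.632, 1.610)
t=1.600: state=(-0.456, 1.877)
t=1.700: state=(-0.260, 2.020)
t=1.800: state=(-0.057, 2.027)
t=1.900: state=(0.141, 1.901)
t=2.000: state=(0.319, 1.657)
t=2.100: state=(0.469, 1.321)
t=2.110: state=(0.482, 1.283)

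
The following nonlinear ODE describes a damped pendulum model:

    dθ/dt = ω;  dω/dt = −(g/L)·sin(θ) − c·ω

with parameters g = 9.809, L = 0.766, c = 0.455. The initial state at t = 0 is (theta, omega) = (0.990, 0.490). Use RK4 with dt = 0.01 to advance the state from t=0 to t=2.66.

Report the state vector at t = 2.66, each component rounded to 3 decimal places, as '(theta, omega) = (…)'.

t=0.000: state=(0.990, 0.490)
step 1 (dt=0.01): k1=(0.490, -10.929), k2=(0.435, -10.921), k3=(0.435, -10.919), k4=(0.381, -10.909); state += dt/6·(k1+2k2+2k3+k4)
t=0.010: state=(0.994, 0.381)
t=0.020: state=(0.998, 0.272)
t=0.030: state=(1.000, 0.163)
continuing one RK4 step at a time; state shown every 10 steps (Δt=0.1):
t=0.100: state=(0.985, -0.583)
t=0.200: state=(0.876, -1.566)
t=0.300: state=(0.677, -2.378)
t=0.400: state=(0.410, -2.922)
t=0.500: state=(0.105, -3.110)
t=0.600: state=(-0.199, -2.909)
t=0.700: state=(-0.465, -2.366)
t=0.800: state=(-0.664, -1.584)
t=0.900: state=(-0.778, -0.680)
t=1.000: state=(-0.800, 0.245)
t=1.100: state=(-0.731, 1.108)
t=1.200: state=(-0.583, 1.828)
t=1.300: state=(-0.373, 2.325)
t=1.400: state=(-0.128, 2.532)
t=1.500: state=(0.123, 2.420)
t=1.600: state=(0.347, 2.017)
t=1.700: state=(0.519, 1.396)
t=1.800: state=(0.622, 0.652)
t=1.900: state=(0.648, -0.126)
t=2.000: state=(0.598, -0.857)
t=2.100: state=(0.481, -1.466)
t=2.200: state=(0.311, -1.887)
t=2.300: state=(0.111, -2.066)
t=2.400: state=(-0.093, -1.983)
t=2.500: state=(-0.277, -1.660)
t=2.600: state=(-0.419, -1.154)
t=2.660: state=(-0.478, -0.793)

(theta, omega) = (-0.478, -0.793)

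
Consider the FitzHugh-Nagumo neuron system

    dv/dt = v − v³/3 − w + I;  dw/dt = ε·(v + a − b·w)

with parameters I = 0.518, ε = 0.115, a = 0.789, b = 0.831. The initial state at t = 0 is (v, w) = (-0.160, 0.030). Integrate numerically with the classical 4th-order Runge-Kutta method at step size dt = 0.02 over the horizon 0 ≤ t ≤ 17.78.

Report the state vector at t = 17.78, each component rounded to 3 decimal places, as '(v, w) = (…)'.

t=0.000: state=(-0.160, 0.030)
step 1 (dt=0.02): k1=(0.329, 0.069), k2=(0.332, 0.070), k3=(0.332, 0.070), k4=(0.334, 0.070); state += dt/6·(k1+2k2+2k3+k4)
t=0.020: state=(-0.153, 0.031)
t=0.040: state=(-0.147, 0.033)
t=0.060: state=(-0.140, 0.034)
continuing one RK4 step at a time; state shown every 50 steps (Δt=1):
t=1.000: state=(0.344, 0.121)
t=2.000: state=(1.234, 0.282)
t=3.000: state=(1.680, 0.510)
t=4.000: state=(1.662, 0.735)
t=5.000: state=(1.558, 0.931)
t=6.000: state=(1.435, 1.097)
t=7.000: state=(1.298, 1.234)
t=8.000: state=(1.138, 1.341)
t=9.000: state=(0.934, 1.420)
t=10.000: state=(0.628, 1.464)
t=11.000: state=(0.020, 1.457)
t=12.000: state=(-1.302, 1.344)
t=13.000: state=(-1.945, 1.117)
t=14.000: state=(-1.921, 0.889)
t=15.000: state=(-1.845, 0.688)
t=16.000: state=(-1.767, 0.514)
t=17.000: state=(-1.691, 0.364)
t=17.780: state=(-1.633, 0.262)

(v, w) = (-1.633, 0.262)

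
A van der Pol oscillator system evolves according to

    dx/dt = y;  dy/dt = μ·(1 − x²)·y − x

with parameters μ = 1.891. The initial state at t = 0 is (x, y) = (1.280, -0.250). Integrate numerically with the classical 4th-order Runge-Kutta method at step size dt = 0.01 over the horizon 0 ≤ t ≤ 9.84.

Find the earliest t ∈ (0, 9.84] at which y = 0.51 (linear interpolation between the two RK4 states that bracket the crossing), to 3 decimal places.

t=0.000: state=(1.280, -0.250)
step 1 (dt=0.01): k1=(-0.250, -0.978), k2=(-0.255, -0.973), k3=(-0.255, -0.973), k4=(-0.260, -0.967); state += dt/6·(k1+2k2+2k3+k4)
t=0.010: state=(1.277, -0.260)
t=0.020: state=(1.275, -0.269)
t=0.030: state=(1.272, -0.279)
continuing one RK4 step at a time; state shown every 50 steps (Δt=0.5):
t=0.500: state=(1.046, -0.682)
t=1.000: state=(0.551, -1.416)
t=1.500: state=(-0.603, -3.385)
t=2.000: state=(-1.919, -0.863)
t=2.500: state=(-1.950, 0.282)
t=3.000: state=(-1.774, 0.397)
t=3.500: state=(-1.554, 0.492)
t=3.570: state=(-1.519, 0.509)
next step: t=3.580: state=(-1.514, 0.512) — y has crossed 0.51
linear interpolation between t=3.570 (0.50914) and t=3.580 (0.51176) → t≈3.573

t = 3.573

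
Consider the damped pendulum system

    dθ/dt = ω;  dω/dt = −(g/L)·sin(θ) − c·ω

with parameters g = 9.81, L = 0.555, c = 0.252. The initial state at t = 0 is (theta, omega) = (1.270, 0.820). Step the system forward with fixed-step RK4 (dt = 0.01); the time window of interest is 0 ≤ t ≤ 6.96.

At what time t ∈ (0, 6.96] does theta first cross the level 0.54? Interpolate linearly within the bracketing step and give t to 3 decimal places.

t=0.000: state=(1.270, 0.820)
step 1 (dt=0.01): k1=(0.820, -17.089), k2=(0.735, -17.088), k3=(0.735, -17.086), k4=(0.649, -17.084); state += dt/6·(k1+2k2+2k3+k4)
t=0.010: state=(1.277, 0.649)
t=0.020: state=(1.283, 0.478)
t=0.030: state=(1.287, 0.308)
continuing one RK4 step at a time; state shown every 25 steps (Δt=0.25):
t=0.250: state=(0.956, -3.196)
t=0.350: state=(0.576, -4.330)
next step: t=0.360: state=(0.532, -4.412) — theta has crossed 0.54
linear interpolation between t=0.350 (0.57571) and t=0.360 (0.53200) → t≈0.358

t = 0.358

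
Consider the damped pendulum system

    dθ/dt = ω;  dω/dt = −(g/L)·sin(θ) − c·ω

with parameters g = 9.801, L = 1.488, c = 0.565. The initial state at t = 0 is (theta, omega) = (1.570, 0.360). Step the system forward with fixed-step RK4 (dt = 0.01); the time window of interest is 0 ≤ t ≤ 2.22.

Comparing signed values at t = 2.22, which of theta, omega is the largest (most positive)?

largest component: omega

t=0.000: state=(1.570, 0.360)
step 1 (dt=0.01): k1=(0.360, -6.790), k2=(0.326, -6.771), k3=(0.326, -6.771), k4=(0.292, -6.752); state += dt/6·(k1+2k2+2k3+k4)
t=0.010: state=(1.573, 0.292)
t=0.020: state=(1.576, 0.225)
t=0.030: state=(1.578, 0.158)
continuing one RK4 step at a time; state shown every 10 steps (Δt=0.1):
t=0.100: state=(1.573, -0.300)
t=0.200: state=(1.511, -0.924)
t=0.300: state=(1.389, -1.509)
t=0.400: state=(1.211, -2.043)
t=0.500: state=(0.983, -2.500)
t=0.600: state=(0.715, -2.843)
t=0.700: state=(0.420, -3.029)
t=0.800: state=(0.115, -3.031)
t=0.900: state=(-0.180, -2.842)
t=1.000: state=(-0.448, -2.486)
t=1.100: state=(-0.673, -2.007)
t=1.200: state=(-0.847, -1.454)
t=1.300: state=(-0.963, -0.869)
t=1.400: state=(-1.020, -0.283)
t=1.500: state=(-1.020, 0.280)
t=1.600: state=(-0.966, 0.802)
t=1.700: state=(-0.862, 1.266)
t=1.800: state=(-0.715, 1.651)
t=1.900: state=(-0.535, 1.936)
t=2.000: state=(-0.332, 2.098)
t=2.100: state=(-0.120, 2.125)
t=2.200: state=(0.089, 2.017)
t=2.220: state=(0.129, 1.981)
compare at T: theta=0.129, omega=1.981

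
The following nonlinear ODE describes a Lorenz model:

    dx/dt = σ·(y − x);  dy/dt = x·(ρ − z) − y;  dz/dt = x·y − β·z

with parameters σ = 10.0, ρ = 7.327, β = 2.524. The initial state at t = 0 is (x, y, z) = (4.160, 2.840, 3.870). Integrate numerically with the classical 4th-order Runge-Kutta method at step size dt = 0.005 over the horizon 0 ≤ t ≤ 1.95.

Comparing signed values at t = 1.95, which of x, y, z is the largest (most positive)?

largest component: z

t=0.000: state=(4.160, 2.840, 3.870)
step 1 (dt=0.005): k1=(-13.200, 11.541, 2.047), k2=(-12.581, 11.377, 2.059), k3=(-12.601, 11.383, 2.062), k4=(-12.001, 11.224, 2.075); state += dt/6·(k1+2k2+2k3+k4)
t=0.005: state=(4.097, 2.897, 3.880)
t=0.010: state=(4.040, 2.952, 3.891)
t=0.015: state=(3.988, 3.006, 3.901)
continuing one RK4 step at a time; state shown every 20 steps (Δt=0.1):
t=0.100: state=(3.688, 3.779, 4.131)
t=0.200: state=(4.019, 4.499, 4.622)
t=0.300: state=(4.527, 5.016, 5.406)
t=0.400: state=(4.920, 5.186, 6.358)
t=0.500: state=(5.018, 4.940, 7.189)
t=0.600: state=(4.783, 4.414, 7.621)
t=0.700: state=(4.341, 3.859, 7.583)
t=0.800: state=(3.878, 3.457, 7.207)
t=0.900: state=(3.529, 3.260, 6.687)
t=1.000: state=(3.345, 3.244, 6.174)
t=1.100: state=(3.321, 3.369, 5.765)
t=1.200: state=(3.430, 3.595, 5.515)
t=1.300: state=(3.637, 3.877, 5.452)
t=1.400: state=(3.895, 4.162, 5.578)
t=1.500: state=(4.151, 4.385, 5.861)
t=1.600: state=(4.343, 4.486, 6.229)
t=1.700: state=(4.425, 4.442, 6.578)
t=1.800: state=(4.380, 4.278, 6.812)
t=1.900: state=(4.237, 4.062, 6.880)
t=1.950: state=(4.146, 3.958, 6.854)
compare at T: x=4.146, y=3.958, z=6.854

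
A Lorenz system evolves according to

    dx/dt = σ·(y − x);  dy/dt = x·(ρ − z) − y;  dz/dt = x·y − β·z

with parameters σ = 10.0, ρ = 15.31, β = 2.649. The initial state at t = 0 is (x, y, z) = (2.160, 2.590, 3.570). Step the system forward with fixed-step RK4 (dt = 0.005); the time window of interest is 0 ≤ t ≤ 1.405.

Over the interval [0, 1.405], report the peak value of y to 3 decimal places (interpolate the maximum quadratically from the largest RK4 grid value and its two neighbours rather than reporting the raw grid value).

t=0.000: state=(2.160, 2.590, 3.570)
step 1 (dt=0.005): k1=(4.300, 22.768, -3.863), k2=(4.762, 22.859, -3.686), k3=(4.752, 22.871, -3.683), k4=(5.206, 22.973, -3.502); state += dt/6·(k1+2k2+2k3+k4)
t=0.005: state=(2.184, 2.704, 3.552)
t=0.010: state=(2.212, 2.820, 3.535)
t=0.015: state=(2.245, 2.937, 3.520)
continuing one RK4 step at a time; state shown every 10 steps (Δt=0.05):
t=0.050: state=(2.583, 3.811, 3.480)
t=0.100: state=(3.375, 5.318, 3.683)
t=0.150: state=(4.532, 7.224, 4.388)
t=0.200: state=(6.066, 9.495, 5.927)
t=0.250: state=(7.911, 11.767, 8.706)
t=0.300: state=(9.773, 13.153, 12.877)
t=0.350: state=(11.042, 12.485, 17.680)
t=0.400: state=(11.034, 9.495, 21.297)
t=0.450: state=(9.597, 5.618, 22.331)
t=0.500: state=(7.346, 2.615, 21.162)
t=0.550: state=(5.102, 1.014, 19.040)
t=0.600: state=(3.344, 0.422, 16.808)
t=0.650: state=(2.165, 0.332, 14.768)
t=0.700: state=(1.463, 0.438, 12.967)
t=0.750: state=(1.095, 0.608, 11.389)
t=0.800: state=(0.944, 0.804, 10.009)
t=0.850: state=(0.936, 1.034, 8.807)
t=0.900: state=(1.033, 1.319, 7.769)
t=0.950: state=(1.222, 1.693, 6.884)
t=1.000: state=(1.509, 2.194, 6.154)
t=1.050: state=(1.917, 2.873, 5.593)
t=1.100: state=(2.480, 3.791, 5.242)
t=1.150: state=(3.245, 5.012, 5.181)
t=1.200: state=(4.264, 6.585, 5.558)
t=1.250: state=(5.572, 8.478, 6.609)
t=1.300: state=(7.141, 10.457, 8.630)
t=1.350: state=(8.792, 11.941, 11.795)
t=1.400: state=(10.114, 12.056, 15.747)
t=1.405: state=(10.207, 11.964, 16.146)
largest grid value and its neighbours: y(0.305)=13.19534, y(0.310)=13.21527, y(0.315)=13.21189
parabola through these three points peaks at t≈0.312 with y≈13.21674

max y = 13.217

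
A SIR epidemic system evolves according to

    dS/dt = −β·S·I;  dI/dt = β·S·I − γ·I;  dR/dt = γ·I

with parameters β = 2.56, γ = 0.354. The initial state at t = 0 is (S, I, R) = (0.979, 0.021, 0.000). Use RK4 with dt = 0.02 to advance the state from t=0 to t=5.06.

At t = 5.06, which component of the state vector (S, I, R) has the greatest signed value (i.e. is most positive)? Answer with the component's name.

largest component: R

t=0.000: state=(0.979, 0.021, 0.000)
step 1 (dt=0.02): k1=(-0.053, 0.045, 0.007), k2=(-0.054, 0.046, 0.008), k3=(-0.054, 0.046, 0.008), k4=(-0.055, 0.047, 0.008); state += dt/6·(k1+2k2+2k3+k4)
t=0.020: state=(0.978, 0.022, 0.000)
t=0.040: state=(0.977, 0.023, 0.000)
t=0.060: state=(0.976, 0.024, 0.000)
continuing one RK4 step at a time; state shown every 10 steps (Δt=0.2):
t=0.200: state=(0.966, 0.032, 0.002)
t=0.400: state=(0.946, 0.049, 0.005)
t=0.600: state=(0.917, 0.074, 0.009)
t=0.800: state=(0.876, 0.108, 0.015)
t=1.000: state=(0.819, 0.156, 0.025)
t=1.200: state=(0.745, 0.217, 0.038)
t=1.400: state=(0.655, 0.290, 0.056)
t=1.600: state=(0.553, 0.368, 0.079)
t=1.800: state=(0.449, 0.443, 0.108)
t=2.000: state=(0.352, 0.506, 0.141)
t=2.200: state=(0.268, 0.553, 0.179)
t=2.400: state=(0.201, 0.580, 0.219)
t=2.600: state=(0.149, 0.591, 0.261)
t=2.800: state=(0.110, 0.588, 0.303)
t=3.000: state=(0.082, 0.575, 0.344)
t=3.200: state=(0.061, 0.555, 0.384)
t=3.400: state=(0.046, 0.532, 0.422)
t=3.600: state=(0.035, 0.506, 0.459)
t=3.800: state=(0.028, 0.479, 0.494)
t=4.000: state=(0.022, 0.452, 0.527)
t=4.200: state=(0.017, 0.425, 0.558)
t=4.400: state=(0.014, 0.399, 0.587)
t=4.600: state=(0.012, 0.374, 0.614)
t=4.800: state=(0.010, 0.350, 0.640)
t=5.000: state=(0.008, 0.328, 0.664)
t=5.060: state=(0.008, 0.321, 0.671)
compare at T: S=0.008, I=0.321, R=0.671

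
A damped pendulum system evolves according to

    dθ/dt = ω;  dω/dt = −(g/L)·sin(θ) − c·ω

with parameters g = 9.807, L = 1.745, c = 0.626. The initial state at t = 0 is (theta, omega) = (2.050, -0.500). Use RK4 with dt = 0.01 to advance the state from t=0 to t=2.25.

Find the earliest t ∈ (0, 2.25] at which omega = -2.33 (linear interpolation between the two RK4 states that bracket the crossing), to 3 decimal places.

t=0.000: state=(2.050, -0.500)
step 1 (dt=0.01): k1=(-0.500, -4.674), k2=(-0.523, -4.666), k3=(-0.523, -4.666), k4=(-0.547, -4.658); state += dt/6·(k1+2k2+2k3+k4)
t=0.010: state=(2.045, -0.547)
t=0.020: state=(2.039, -0.593)
t=0.030: state=(2.033, -0.640)
continuing one RK4 step at a time; state shown every 10 steps (Δt=0.1):
t=0.100: state=(1.977, -0.961)
t=0.200: state=(1.858, -1.414)
t=0.300: state=(1.694, -1.861)
t=0.400: state=(1.486, -2.292)
next step: t=0.410: state=(1.463, -2.333) — omega has crossed -2.33
linear interpolation between t=0.400 (-2.29153) and t=0.410 (-2.33299) → t≈0.409

t = 0.409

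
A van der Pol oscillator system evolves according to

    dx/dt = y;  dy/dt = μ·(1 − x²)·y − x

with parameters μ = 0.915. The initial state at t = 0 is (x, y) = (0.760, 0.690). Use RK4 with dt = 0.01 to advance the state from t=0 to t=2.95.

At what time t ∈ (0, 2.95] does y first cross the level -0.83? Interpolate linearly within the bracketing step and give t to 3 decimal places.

t=0.000: state=(0.760, 0.690)
step 1 (dt=0.01): k1=(0.690, -0.493), k2=(0.688, -0.501), k3=(0.687, -0.501), k4=(0.685, -0.509); state += dt/6·(k1+2k2+2k3+k4)
t=0.010: state=(0.767, 0.685)
t=0.020: state=(0.774, 0.680)
t=0.030: state=(0.780, 0.675)
continuing one RK4 step at a time; state shown every 10 steps (Δt=0.1):
t=0.100: state=(0.826, 0.633)
t=0.200: state=(0.886, 0.562)
t=0.300: state=(0.938, 0.479)
t=0.400: state=(0.982, 0.386)
t=0.500: state=(1.015, 0.286)
t=0.600: state=(1.039, 0.182)
t=0.700: state=(1.052, 0.076)
t=0.800: state=(1.054, -0.029)
t=0.900: state=(1.046, -0.134)
t=1.000: state=(1.027, -0.236)
t=1.100: state=(0.999, -0.337)
t=1.200: state=(0.960, -0.436)
t=1.300: state=(0.911, -0.535)
t=1.400: state=(0.853, -0.636)
t=1.500: state=(0.784, -0.738)
t=1.580: state=(0.722, -0.823)
next step: t=1.590: state=(0.713, -0.834) — y has crossed -0.83
linear interpolation between t=1.580 (-0.82320) and t=1.590 (-0.83405) → t≈1.586

t = 1.586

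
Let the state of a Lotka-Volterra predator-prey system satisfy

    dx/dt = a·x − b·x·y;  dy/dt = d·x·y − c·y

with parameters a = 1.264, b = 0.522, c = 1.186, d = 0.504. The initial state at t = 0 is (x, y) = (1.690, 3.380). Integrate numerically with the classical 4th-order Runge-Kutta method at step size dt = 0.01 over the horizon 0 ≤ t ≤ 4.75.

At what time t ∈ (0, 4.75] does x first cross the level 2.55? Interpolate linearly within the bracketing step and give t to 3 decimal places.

t=0.000: state=(1.690, 3.380)
step 1 (dt=0.01): k1=(-0.846, -1.130), k2=(-0.839, -1.135), k3=(-0.839, -1.135), k4=(-0.831, -1.140); state += dt/6·(k1+2k2+2k3+k4)
t=0.010: state=(1.682, 3.369)
t=0.020: state=(1.673, 3.357)
t=0.030: state=(1.665, 3.346)
continuing one RK4 step at a time; state shown every 20 steps (Δt=0.2):
t=0.200: state=(1.548, 3.138)
t=0.400: state=(1.456, 2.878)
t=0.600: state=(1.407, 2.622)
t=0.800: state=(1.396, 2.382)
t=1.000: state=(1.418, 2.164)
t=1.200: state=(1.471, 1.974)
t=1.400: state=(1.555, 1.814)
t=1.600: state=(1.669, 1.683)
t=1.800: state=(1.812, 1.581)
t=2.000: state=(1.986, 1.510)
t=2.200: state=(2.190, 1.470)
t=2.400: state=(2.420, 1.463)
t=2.500: state=(2.544, 1.472)
next step: t=2.510: state=(2.556, 1.474) — x has crossed 2.55
linear interpolation between t=2.500 (2.54376) and t=2.510 (2.55639) → t≈2.505

t = 2.505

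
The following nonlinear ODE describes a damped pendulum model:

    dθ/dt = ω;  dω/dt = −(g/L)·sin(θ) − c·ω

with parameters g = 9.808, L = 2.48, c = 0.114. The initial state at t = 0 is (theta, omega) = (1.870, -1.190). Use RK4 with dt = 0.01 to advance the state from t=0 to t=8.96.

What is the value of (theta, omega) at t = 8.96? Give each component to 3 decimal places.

(theta, omega) = (-1.116, -0.040)

t=0.000: state=(1.870, -1.190)
step 1 (dt=0.01): k1=(-1.190, -3.643), k2=(-1.208, -3.648), k3=(-1.208, -3.648), k4=(-1.226, -3.653); state += dt/6·(k1+2k2+2k3+k4)
t=0.010: state=(1.858, -1.226)
t=0.020: state=(1.845, -1.263)
t=0.030: state=(1.833, -1.300)
continuing one RK4 step at a time; state shown every 50 steps (Δt=0.5):
t=0.500: state=(0.819, -2.935)
t=1.000: state=(-0.741, -2.817)
t=1.500: state=(-1.683, -0.878)
t=2.000: state=(-1.633, 1.064)
t=2.500: state=(-0.650, 2.730)
t=3.000: state=(0.756, 2.451)
t=3.500: state=(1.525, 0.552)
t=4.000: state=(1.309, -1.390)
t=4.500: state=(0.235, -2.653)
t=5.000: state=(-0.963, -1.790)
t=5.500: state=(-1.387, 0.123)
t=6.000: state=(-0.864, 1.884)
t=6.500: state=(0.279, 2.328)
t=7.000: state=(1.133, 0.900)
t=7.500: state=(1.118, -0.942)
t=8.000: state=(0.288, -2.164)
t=8.500: state=(-0.729, -1.588)
t=8.960: state=(-1.116, -0.040)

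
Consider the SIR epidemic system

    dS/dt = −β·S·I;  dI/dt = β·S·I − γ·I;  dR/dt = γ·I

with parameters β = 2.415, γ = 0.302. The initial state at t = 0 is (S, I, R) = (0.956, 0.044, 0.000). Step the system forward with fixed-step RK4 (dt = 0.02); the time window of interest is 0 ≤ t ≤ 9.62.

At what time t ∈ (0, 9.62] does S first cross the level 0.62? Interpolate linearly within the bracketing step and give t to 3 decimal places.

t=0.000: state=(0.956, 0.044, 0.000)
step 1 (dt=0.02): k1=(-0.102, 0.088, 0.013), k2=(-0.104, 0.090, 0.014), k3=(-0.104, 0.090, 0.014), k4=(-0.106, 0.092, 0.014); state += dt/6·(k1+2k2+2k3+k4)
t=0.020: state=(0.954, 0.046, 0.000)
t=0.040: state=(0.952, 0.048, 0.001)
t=0.060: state=(0.950, 0.050, 0.001)
continuing one RK4 step at a time; state shown every 25 steps (Δt=0.5):
t=0.500: state=(0.874, 0.115, 0.011)
t=1.000: state=(0.703, 0.259, 0.038)
t=1.160: state=(0.629, 0.319, 0.052)
next step: t=1.180: state=(0.619, 0.327, 0.054) — S has crossed 0.62
linear interpolation between t=1.160 (0.62863) and t=1.180 (0.61890) → t≈1.178

t = 1.178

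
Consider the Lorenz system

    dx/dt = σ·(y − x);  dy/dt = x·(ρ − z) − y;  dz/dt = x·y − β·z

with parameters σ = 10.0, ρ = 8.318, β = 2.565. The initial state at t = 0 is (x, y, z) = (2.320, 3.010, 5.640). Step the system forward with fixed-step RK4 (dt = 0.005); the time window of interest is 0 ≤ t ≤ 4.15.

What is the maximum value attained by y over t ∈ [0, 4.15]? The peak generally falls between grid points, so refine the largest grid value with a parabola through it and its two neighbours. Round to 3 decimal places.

t=0.000: state=(2.320, 3.010, 5.640)
step 1 (dt=0.005): k1=(6.900, 3.203, -7.483), k2=(6.808, 3.285, -7.365), k3=(6.812, 3.283, -7.366), k4=(6.724, 3.364, -7.248); state += dt/6·(k1+2k2+2k3+k4)
t=0.005: state=(2.354, 3.026, 5.603)
t=0.010: state=(2.387, 3.044, 5.568)
t=0.015: state=(2.420, 3.062, 5.533)
continuing one RK4 step at a time; state shown every 40 steps (Δt=0.2):
t=0.200: state=(3.505, 4.142, 5.043)
t=0.400: state=(4.860, 5.479, 6.307)
t=0.600: state=(5.442, 5.312, 8.391)
t=0.800: state=(4.562, 3.981, 8.652)
t=1.000: state=(3.672, 3.426, 7.445)
t=1.200: state=(3.597, 3.744, 6.435)
t=1.400: state=(4.129, 4.470, 6.346)
t=1.600: state=(4.740, 4.949, 7.158)
t=1.800: state=(4.803, 4.660, 7.955)
t=2.000: state=(4.343, 4.091, 7.867)
t=2.200: state=(3.990, 3.912, 7.260)
t=2.400: state=(4.036, 4.147, 6.849)
t=2.600: state=(4.339, 4.501, 6.952)
t=2.800: state=(4.570, 4.617, 7.385)
t=3.000: state=(4.508, 4.412, 7.649)
t=3.200: state=(4.283, 4.178, 7.513)
t=3.400: state=(4.161, 4.150, 7.222)
t=3.600: state=(4.229, 4.298, 7.088)
t=3.800: state=(4.379, 4.446, 7.202)
t=4.000: state=(4.450, 4.449, 7.404)
t=4.150: state=(4.412, 4.367, 7.474)
largest grid value and its neighbours: y(0.480)=5.66767, y(0.485)=5.66811, y(0.490)=5.66714
parabola through these three points peaks at t≈0.484 with y≈5.66813

max y = 5.668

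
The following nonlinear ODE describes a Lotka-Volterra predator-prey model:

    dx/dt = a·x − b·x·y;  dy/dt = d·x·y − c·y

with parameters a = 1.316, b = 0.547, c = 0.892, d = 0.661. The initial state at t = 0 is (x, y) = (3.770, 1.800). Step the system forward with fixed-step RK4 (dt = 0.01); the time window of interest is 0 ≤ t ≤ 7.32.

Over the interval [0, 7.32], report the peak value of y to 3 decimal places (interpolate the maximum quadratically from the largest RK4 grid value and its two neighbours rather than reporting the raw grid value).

max y = 5.910

t=0.000: state=(3.770, 1.800)
step 1 (dt=0.01): k1=(1.249, 2.880), k2=(1.222, 2.910), k3=(1.221, 2.911), k4=(1.193, 2.941); state += dt/6·(k1+2k2+2k3+k4)
t=0.010: state=(3.782, 1.829)
t=0.020: state=(3.794, 1.859)
t=0.030: state=(3.805, 1.889)
continuing one RK4 step at a time; state shown every 25 steps (Δt=0.25):
t=0.250: state=(3.863, 2.724)
t=0.500: state=(3.398, 4.003)
t=0.750: state=(2.501, 5.231)
t=1.000: state=(1.614, 5.863)
t=1.250: state=(1.003, 5.799)
t=1.500: state=(0.651, 5.304)
t=1.750: state=(0.457, 4.644)
t=2.000: state=(0.353, 3.969)
t=2.250: state=(0.298, 3.349)
t=2.500: state=(0.272, 2.808)
t=2.750: state=(0.266, 2.348)
t=3.000: state=(0.275, 1.964)
t=3.250: state=(0.299, 1.648)
t=3.500: state=(0.337, 1.389)
t=3.750: state=(0.394, 1.180)
t=4.000: state=(0.471, 1.014)
t=4.250: state=(0.575, 0.884)
t=4.500: state=(0.713, 0.787)
t=4.750: state=(0.894, 0.718)
t=5.000: state=(1.130, 0.679)
t=5.250: state=(1.432, 0.670)
t=5.500: state=(1.813, 0.700)
t=5.750: state=(2.278, 0.785)
t=6.000: state=(2.813, 0.956)
t=6.250: state=(3.364, 1.275)
t=6.500: state=(3.789, 1.847)
t=6.750: state=(3.851, 2.798)
t=7.000: state=(3.349, 4.091)
t=7.250: state=(2.438, 5.294)
t=7.320: state=(2.173, 5.533)
largest grid value and its neighbours: y(1.080)=5.90883, y(1.090)=5.90972, y(1.100)=5.90959
parabola through these three points peaks at t≈1.094 with y≈5.90979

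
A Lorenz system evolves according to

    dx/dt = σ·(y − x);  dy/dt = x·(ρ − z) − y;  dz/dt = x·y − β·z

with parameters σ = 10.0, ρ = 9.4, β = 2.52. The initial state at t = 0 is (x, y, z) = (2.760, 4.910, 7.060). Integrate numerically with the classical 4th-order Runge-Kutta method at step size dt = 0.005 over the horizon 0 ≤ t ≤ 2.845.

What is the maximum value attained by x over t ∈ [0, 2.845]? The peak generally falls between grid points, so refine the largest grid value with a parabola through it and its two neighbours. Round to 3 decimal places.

t=0.000: state=(2.760, 4.910, 7.060)
step 1 (dt=0.005): k1=(21.500, 1.548, -4.240), k2=(21.001, 1.700, -3.938), k3=(21.017, 1.695, -3.945), k4=(20.534, 1.842, -3.650); state += dt/6·(k1+2k2+2k3+k4)
t=0.005: state=(2.865, 4.918, 7.040)
t=0.010: state=(2.965, 4.928, 7.023)
t=0.015: state=(3.061, 4.940, 7.009)
continuing one RK4 step at a time; state shown every 20 steps (Δt=0.1):
t=0.100: state=(4.233, 5.259, 7.112)
t=0.200: state=(5.030, 5.633, 7.794)
t=0.300: state=(5.447, 5.667, 8.712)
t=0.400: state=(5.461, 5.277, 9.437)
t=0.500: state=(5.126, 4.675, 9.667)
t=0.600: state=(4.638, 4.151, 9.405)
t=0.700: state=(4.210, 3.862, 8.860)
t=0.800: state=(3.964, 3.822, 8.260)
t=0.900: state=(3.925, 3.983, 7.771)
t=1.000: state=(4.066, 4.283, 7.495)
t=1.100: state=(4.336, 4.647, 7.486)
t=1.200: state=(4.659, 4.977, 7.740)
t=1.300: state=(4.939, 5.164, 8.182)
t=1.400: state=(5.083, 5.137, 8.656)
t=1.500: state=(5.044, 4.917, 8.988)
t=1.600: state=(4.853, 4.614, 9.071)
t=1.700: state=(4.600, 4.350, 8.916)
t=1.800: state=(4.381, 4.204, 8.618)
t=1.900: state=(4.258, 4.193, 8.293)
t=2.000: state=(4.250, 4.297, 8.036)
t=2.100: state=(4.343, 4.477, 7.910)
t=2.200: state=(4.502, 4.676, 7.939)
t=2.300: state=(4.675, 4.836, 8.106)
t=2.400: state=(4.808, 4.906, 8.350)
t=2.500: state=(4.861, 4.866, 8.585)
t=2.600: state=(4.821, 4.740, 8.731)
t=2.700: state=(4.712, 4.583, 8.750)
t=2.800: state=(4.580, 4.453, 8.652)
t=2.845: state=(4.526, 4.413, 8.583)
largest grid value and its neighbours: x(0.350)=5.50472, x(0.355)=5.50482, x(0.360)=5.50390
parabola through these three points peaks at t≈0.353 with x≈5.50490

max x = 5.505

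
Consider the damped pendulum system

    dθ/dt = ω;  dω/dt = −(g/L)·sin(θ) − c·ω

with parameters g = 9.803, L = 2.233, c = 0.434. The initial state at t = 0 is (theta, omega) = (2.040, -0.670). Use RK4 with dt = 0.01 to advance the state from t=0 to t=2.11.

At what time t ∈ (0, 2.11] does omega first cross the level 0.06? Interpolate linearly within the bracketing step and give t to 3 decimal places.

t = 1.734

t=0.000: state=(2.040, -0.670)
step 1 (dt=0.01): k1=(-0.670, -3.625), k2=(-0.688, -3.624), k3=(-0.688, -3.624), k4=(-0.706, -3.623); state += dt/6·(k1+2k2+2k3+k4)
t=0.010: state=(2.033, -0.706)
t=0.020: state=(2.026, -0.742)
t=0.030: state=(2.018, -0.779)
continuing one RK4 step at a time; state shown every 10 steps (Δt=0.1):
t=0.100: state=(1.955, -1.032)
t=0.200: state=(1.834, -1.395)
t=0.300: state=(1.676, -1.757)
t=0.400: state=(1.482, -2.112)
t=0.500: state=(1.254, -2.442)
t=0.600: state=(0.995, -2.725)
t=0.700: state=(0.712, -2.932)
t=0.800: state=(0.412, -3.036)
t=0.900: state=(0.109, -3.017)
t=1.000: state=(-0.187, -2.871)
t=1.100: state=(-0.462, -2.611)
t=1.200: state=(-0.706, -2.263)
t=1.300: state=(-0.912, -1.855)
t=1.400: state=(-1.076, -1.416)
t=1.500: state=(-1.195, -0.965)
t=1.600: state=(-1.269, -0.519)
t=1.700: state=(-1.299, -0.084)
t=1.730: state=(-1.300, 0.043)
next step: t=1.740: state=(-1.299, 0.085) — omega has crossed 0.06
linear interpolation between t=1.730 (0.04291) and t=1.740 (0.08492) → t≈1.734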